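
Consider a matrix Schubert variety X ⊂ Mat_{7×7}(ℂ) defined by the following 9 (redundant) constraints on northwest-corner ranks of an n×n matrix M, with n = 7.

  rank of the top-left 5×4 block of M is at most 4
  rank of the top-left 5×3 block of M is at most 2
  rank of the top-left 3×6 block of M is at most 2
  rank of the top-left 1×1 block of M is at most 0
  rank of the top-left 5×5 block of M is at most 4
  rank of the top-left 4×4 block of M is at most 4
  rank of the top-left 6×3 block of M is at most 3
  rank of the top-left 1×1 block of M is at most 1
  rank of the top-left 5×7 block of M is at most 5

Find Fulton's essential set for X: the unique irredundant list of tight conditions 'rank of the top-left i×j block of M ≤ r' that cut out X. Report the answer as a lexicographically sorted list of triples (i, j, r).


Rank table r_w(7×7) implied by the 9 constraints:

  R[1]: 0  1  1  1  1  1  1
  R[2]: 1  2  2  2  2  2  2
  R[3]: 1  2  2  2  2  2  3
  R[4]: 1  2  2  3  3  3  4
  R[5]: 1  2  2  3  4  4  5
  R[6]: 1  2  3  4  5  5  6
  R[7]: 1  2  3  4  5  6  7

giving w = (2, 1, 7, 4, 5, 3, 6) via Δ²R.

3 SE-corners of the 7-cell Rothe diagram give Ess(w):

[(1, 1, 0), (3, 6, 2), (5, 3, 2)]


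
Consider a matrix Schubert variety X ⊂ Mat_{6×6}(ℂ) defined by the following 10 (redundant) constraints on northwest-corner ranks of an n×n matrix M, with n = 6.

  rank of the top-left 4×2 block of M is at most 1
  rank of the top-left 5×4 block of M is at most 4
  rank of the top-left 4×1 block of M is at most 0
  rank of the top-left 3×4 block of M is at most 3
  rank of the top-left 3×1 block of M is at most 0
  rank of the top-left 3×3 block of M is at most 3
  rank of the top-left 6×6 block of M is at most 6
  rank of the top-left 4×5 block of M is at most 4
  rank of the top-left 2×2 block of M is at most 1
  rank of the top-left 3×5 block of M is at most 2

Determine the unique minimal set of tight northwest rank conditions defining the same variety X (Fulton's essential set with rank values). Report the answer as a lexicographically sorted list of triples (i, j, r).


The tightest implied rank at each (i,j), from the 10 conditions:

  row 1: 0 | 1 | 1 | 1 | 1 | 1
  row 2: 0 | 1 | 2 | 2 | 2 | 2
  row 3: 0 | 1 | 2 | 2 | 2 | 3
  row 4: 0 | 1 | 2 | 3 | 3 | 4
  row 5: 1 | 2 | 3 | 4 | 4 | 5
  row 6: 1 | 2 | 3 | 4 | 5 | 6

hence w(1..6) = (2, 3, 6, 4, 1, 5).

ℓ(w)=6; the 2 essential cells (i,j,r):

[(3, 5, 2), (4, 1, 0)]


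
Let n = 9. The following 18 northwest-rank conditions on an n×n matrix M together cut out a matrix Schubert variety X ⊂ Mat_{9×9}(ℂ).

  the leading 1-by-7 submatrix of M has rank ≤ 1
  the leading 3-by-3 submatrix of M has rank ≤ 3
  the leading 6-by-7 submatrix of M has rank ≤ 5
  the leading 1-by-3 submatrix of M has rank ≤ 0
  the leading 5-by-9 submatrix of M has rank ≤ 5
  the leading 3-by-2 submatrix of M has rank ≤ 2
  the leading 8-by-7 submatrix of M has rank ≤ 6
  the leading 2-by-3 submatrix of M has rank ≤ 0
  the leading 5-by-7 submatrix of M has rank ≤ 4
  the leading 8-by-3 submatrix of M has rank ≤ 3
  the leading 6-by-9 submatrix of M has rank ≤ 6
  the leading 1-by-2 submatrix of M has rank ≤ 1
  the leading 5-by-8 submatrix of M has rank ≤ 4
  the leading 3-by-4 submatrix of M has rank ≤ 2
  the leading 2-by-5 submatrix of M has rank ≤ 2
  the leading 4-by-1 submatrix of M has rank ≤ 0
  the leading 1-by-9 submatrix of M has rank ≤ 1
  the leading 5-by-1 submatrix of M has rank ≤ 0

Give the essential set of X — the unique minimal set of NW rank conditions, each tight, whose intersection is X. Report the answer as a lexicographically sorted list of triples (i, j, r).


Reconstructing r_w from the 18 given conditions:

  row 1: 0 | 0 | 0 | 1 | 1 | 1 | 1 | 1 | 1
  row 2: 0 | 0 | 0 | 1 | 2 | 2 | 2 | 2 | 2
  row 3: 0 | 1 | 1 | 2 | 3 | 3 | 3 | 3 | 3
  row 4: 0 | 1 | 2 | 3 | 4 | 4 | 4 | 4 | 4
  row 5: 0 | 1 | 2 | 3 | 4 | 4 | 4 | 4 | 5
  row 6: 1 | 2 | 3 | 4 | 5 | 5 | 5 | 5 | 6
  row 7: 1 | 2 | 3 | 4 | 5 | 6 | 6 | 6 | 7
  row 8: 1 | 2 | 3 | 4 | 5 | 6 | 6 | 7 | 8
  row 9: 1 | 2 | 3 | 4 | 5 | 6 | 7 | 8 | 9

second differences of R give the permutation w = (4, 5, 2, 3, 9, 1, 6, 8, 7).

D(w) has 13 cells with 4 SE-corners; essential set:

[(2, 3, 0), (5, 1, 0), (5, 8, 4), (8, 7, 6)]


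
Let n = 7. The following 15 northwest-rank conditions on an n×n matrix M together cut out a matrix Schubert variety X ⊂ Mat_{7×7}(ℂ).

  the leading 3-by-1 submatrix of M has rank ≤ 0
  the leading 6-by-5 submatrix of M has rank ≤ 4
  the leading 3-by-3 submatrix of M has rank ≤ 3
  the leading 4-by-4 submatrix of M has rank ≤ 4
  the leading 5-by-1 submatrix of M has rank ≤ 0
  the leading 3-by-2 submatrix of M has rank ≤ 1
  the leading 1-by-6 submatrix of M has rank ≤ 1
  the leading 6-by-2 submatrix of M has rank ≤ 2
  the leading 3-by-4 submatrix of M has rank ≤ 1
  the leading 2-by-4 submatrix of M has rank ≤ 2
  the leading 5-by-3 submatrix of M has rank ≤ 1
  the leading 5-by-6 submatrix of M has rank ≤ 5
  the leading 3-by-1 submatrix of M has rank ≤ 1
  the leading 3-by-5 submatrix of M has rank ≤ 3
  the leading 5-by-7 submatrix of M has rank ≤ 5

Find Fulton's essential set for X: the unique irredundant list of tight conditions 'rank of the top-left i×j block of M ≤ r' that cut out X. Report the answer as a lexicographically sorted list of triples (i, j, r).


Computing R[i][j] = min implied NW-rank bound (n=7, 15 conditions):

  R[1]: 0 | 1 | 1 | 1 | 1 | 1 | 1
  R[2]: 0 | 1 | 1 | 1 | 2 | 2 | 2
  R[3]: 0 | 1 | 1 | 1 | 2 | 3 | 3
  R[4]: 0 | 1 | 1 | 2 | 3 | 4 | 4
  R[5]: 0 | 1 | 1 | 2 | 3 | 4 | 5
  R[6]: 1 | 2 | 2 | 3 | 4 | 5 | 6
  R[7]: 1 | 2 | 3 | 4 | 5 | 6 | 7

the unique w with this rank table is (2, 5, 6, 4, 7, 1, 3).

D(w) has 11 cells with 3 SE-corners; essential set:

[(3, 4, 1), (5, 1, 0), (5, 3, 1)]


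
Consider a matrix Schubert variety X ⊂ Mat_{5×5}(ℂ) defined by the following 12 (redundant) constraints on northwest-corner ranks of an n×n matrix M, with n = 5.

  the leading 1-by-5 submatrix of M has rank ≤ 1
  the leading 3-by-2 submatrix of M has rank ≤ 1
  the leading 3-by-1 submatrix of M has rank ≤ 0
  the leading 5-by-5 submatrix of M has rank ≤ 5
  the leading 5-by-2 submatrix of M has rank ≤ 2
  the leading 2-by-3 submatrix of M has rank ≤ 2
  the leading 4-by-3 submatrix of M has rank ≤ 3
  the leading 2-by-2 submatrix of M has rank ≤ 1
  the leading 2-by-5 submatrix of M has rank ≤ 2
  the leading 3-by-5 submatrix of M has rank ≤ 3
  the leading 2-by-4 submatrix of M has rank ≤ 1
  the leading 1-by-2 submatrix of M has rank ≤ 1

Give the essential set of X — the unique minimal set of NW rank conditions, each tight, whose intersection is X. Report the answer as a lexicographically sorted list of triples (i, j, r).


Reconstructing r_w from the 12 given conditions:

  0, 1, 1, 1, 1
  0, 1, 1, 1, 2
  0, 1, 2, 2, 3
  1, 2, 3, 3, 4
  1, 2, 3, 4, 5

reading off 1-entries of Δ²R: w = (2, 5, 3, 1, 4).

Fulton essential set (2 of the 5 Rothe cells):

[(2, 4, 1), (3, 1, 0)]


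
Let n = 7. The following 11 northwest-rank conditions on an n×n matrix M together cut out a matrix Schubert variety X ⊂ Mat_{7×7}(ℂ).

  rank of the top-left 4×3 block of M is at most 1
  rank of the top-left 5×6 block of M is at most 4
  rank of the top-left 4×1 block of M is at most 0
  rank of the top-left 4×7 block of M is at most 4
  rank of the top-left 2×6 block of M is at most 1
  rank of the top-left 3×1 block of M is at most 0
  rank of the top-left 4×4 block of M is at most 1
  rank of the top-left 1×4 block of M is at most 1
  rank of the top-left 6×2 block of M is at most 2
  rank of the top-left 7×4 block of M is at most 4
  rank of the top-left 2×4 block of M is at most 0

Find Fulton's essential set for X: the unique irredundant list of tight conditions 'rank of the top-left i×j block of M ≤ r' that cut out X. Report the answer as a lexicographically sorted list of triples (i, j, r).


Rank table r_w(7×7) implied by the 11 constraints:

  row 1: 0, 0, 0, 0, 1, 1, 1
  row 2: 0, 0, 0, 0, 1, 1, 2
  row 3: 0, 1, 1, 1, 2, 2, 3
  row 4: 0, 1, 1, 1, 2, 3, 4
  row 5: 1, 2, 2, 2, 3, 4, 5
  row 6: 1, 2, 3, 3, 4, 5, 6
  row 7: 1, 2, 3, 4, 5, 6, 7

so w = (5, 7, 2, 6, 1, 3, 4).

ℓ(w)=13; the 4 essential cells (i,j,r):

[(2, 4, 0), (2, 6, 1), (4, 1, 0), (4, 4, 1)]


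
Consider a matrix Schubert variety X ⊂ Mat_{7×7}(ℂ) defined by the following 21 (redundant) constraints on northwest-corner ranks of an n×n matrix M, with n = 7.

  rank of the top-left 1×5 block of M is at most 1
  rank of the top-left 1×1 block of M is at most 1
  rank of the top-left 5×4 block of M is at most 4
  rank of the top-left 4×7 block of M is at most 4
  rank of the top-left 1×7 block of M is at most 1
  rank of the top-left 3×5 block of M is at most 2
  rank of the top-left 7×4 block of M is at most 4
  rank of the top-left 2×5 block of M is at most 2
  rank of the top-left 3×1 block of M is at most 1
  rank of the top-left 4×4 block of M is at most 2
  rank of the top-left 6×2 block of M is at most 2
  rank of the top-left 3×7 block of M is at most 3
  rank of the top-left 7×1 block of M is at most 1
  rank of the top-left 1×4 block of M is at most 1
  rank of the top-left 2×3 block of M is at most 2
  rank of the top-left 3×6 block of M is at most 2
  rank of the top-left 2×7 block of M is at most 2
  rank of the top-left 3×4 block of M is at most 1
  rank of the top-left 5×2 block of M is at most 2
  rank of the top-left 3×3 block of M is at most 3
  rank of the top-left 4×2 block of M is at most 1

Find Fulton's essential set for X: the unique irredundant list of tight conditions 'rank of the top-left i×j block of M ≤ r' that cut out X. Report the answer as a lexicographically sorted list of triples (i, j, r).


Propagating the 21 rank bounds to every northwest block:

  i=1: 1 1 1 1 1 1 1
  i=2: 1 1 1 1 2 2 2
  i=3: 1 1 1 1 2 2 3
  i=4: 1 1 2 2 3 3 4
  i=5: 1 2 3 3 4 4 5
  i=6: 1 2 3 4 5 5 6
  i=7: 1 2 3 4 5 6 7

reading off 1-entries of Δ²R: w = (1, 5, 7, 3, 2, 4, 6).

ℓ(w)=8; the 3 essential cells (i,j,r):

[(3, 4, 1), (3, 6, 2), (4, 2, 1)]


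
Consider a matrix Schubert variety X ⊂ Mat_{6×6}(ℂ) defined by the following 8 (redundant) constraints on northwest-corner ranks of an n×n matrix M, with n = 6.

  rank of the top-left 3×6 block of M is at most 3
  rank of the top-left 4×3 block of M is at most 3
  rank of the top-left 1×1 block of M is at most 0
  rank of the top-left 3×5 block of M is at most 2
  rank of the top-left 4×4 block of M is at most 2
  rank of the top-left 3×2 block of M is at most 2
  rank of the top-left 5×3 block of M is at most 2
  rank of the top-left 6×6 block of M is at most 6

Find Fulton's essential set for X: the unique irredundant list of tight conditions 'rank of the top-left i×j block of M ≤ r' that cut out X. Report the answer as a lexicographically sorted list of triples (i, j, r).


Reconstructing r_w from the 8 given conditions:

  i=1: 0 | 1 | 1 | 1 | 1 | 1
  i=2: 1 | 2 | 2 | 2 | 2 | 2
  i=3: 1 | 2 | 2 | 2 | 2 | 3
  i=4: 1 | 2 | 2 | 2 | 3 | 4
  i=5: 1 | 2 | 2 | 3 | 4 | 5
  i=6: 1 | 2 | 3 | 4 | 5 | 6

reading off 1-entries of Δ²R: w = (2, 1, 6, 5, 4, 3).

ℓ(w)=7; the 4 essential cells (i,j,r):

[(1, 1, 0), (3, 5, 2), (4, 4, 2), (5, 3, 2)]


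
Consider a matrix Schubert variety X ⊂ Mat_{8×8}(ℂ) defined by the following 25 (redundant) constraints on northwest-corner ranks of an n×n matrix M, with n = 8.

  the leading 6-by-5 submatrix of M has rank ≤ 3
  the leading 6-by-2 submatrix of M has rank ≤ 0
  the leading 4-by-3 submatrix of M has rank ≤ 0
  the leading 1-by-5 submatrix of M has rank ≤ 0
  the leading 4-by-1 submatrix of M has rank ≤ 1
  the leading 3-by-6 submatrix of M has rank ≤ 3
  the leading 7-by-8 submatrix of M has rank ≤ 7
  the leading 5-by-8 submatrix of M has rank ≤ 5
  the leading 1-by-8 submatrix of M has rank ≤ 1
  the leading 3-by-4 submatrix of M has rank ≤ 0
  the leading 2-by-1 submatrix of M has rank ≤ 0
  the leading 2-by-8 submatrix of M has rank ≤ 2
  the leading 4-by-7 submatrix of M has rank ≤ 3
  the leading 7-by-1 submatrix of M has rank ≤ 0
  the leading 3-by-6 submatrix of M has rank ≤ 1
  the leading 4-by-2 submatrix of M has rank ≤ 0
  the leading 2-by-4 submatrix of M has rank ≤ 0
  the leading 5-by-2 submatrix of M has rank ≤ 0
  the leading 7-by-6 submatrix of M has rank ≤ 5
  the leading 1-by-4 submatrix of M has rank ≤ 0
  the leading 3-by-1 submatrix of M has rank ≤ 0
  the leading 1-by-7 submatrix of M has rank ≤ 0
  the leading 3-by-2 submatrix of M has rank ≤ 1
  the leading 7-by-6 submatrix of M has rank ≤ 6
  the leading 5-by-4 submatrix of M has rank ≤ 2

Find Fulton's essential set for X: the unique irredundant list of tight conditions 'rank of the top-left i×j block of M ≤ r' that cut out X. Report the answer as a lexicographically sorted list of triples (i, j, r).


Propagating the 25 rank bounds to every northwest block:

  R[1]: 0 0 0 0 0 0 0 1
  R[2]: 0 0 0 0 1 1 1 2
  R[3]: 0 0 0 0 1 1 2 3
  R[4]: 0 0 0 1 2 2 3 4
  R[5]: 0 0 1 2 3 3 4 5
  R[6]: 0 0 1 2 3 4 5 6
  R[7]: 0 1 2 3 4 5 6 7
  R[8]: 1 2 3 4 5 6 7 8

second differences of R give the permutation w = (8, 5, 7, 4, 3, 6, 2, 1).

|D(w)|=24, |Ess(w)|=6:

[(1, 7, 0), (3, 4, 0), (3, 6, 1), (4, 3, 0), (6, 2, 0), (7, 1, 0)]


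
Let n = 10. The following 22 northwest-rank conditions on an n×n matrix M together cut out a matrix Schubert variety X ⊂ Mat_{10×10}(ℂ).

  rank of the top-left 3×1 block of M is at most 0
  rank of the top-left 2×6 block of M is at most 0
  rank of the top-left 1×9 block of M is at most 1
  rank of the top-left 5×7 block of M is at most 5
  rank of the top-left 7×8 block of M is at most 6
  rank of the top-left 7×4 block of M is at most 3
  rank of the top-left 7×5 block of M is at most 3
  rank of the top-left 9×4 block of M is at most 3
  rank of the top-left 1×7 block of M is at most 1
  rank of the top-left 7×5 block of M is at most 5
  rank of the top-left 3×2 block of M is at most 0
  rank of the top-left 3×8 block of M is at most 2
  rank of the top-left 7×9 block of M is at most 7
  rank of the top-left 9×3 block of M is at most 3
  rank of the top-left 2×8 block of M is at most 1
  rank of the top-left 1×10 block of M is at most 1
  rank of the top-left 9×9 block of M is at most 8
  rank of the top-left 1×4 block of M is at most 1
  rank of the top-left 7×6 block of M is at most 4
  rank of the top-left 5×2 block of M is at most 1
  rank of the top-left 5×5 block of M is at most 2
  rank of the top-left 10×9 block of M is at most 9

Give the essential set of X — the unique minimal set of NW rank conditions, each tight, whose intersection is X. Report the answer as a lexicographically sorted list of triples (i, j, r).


The tightest implied rank at each (i,j), from the 22 conditions:

  0 0 0 0 0 0 1 1 1 1
  0 0 0 0 0 0 1 1 2 2
  0 0 1 1 1 1 2 2 3 3
  1 1 2 2 2 2 3 3 4 4
  1 1 2 2 2 3 4 4 5 5
  1 2 3 3 3 4 5 5 6 6
  1 2 3 3 3 4 5 6 7 7
  1 2 3 3 4 5 6 7 8 8
  1 2 3 3 4 5 6 7 8 9
  1 2 3 4 5 6 7 8 9 10

giving w = (7, 9, 3, 1, 6, 2, 8, 5, 10, 4) via Δ²R.

|D(w)|=22, |Ess(w)|=7:

[(2, 6, 0), (2, 8, 1), (3, 2, 0), (5, 2, 1), (5, 5, 2), (7, 5, 3), (9, 4, 3)]


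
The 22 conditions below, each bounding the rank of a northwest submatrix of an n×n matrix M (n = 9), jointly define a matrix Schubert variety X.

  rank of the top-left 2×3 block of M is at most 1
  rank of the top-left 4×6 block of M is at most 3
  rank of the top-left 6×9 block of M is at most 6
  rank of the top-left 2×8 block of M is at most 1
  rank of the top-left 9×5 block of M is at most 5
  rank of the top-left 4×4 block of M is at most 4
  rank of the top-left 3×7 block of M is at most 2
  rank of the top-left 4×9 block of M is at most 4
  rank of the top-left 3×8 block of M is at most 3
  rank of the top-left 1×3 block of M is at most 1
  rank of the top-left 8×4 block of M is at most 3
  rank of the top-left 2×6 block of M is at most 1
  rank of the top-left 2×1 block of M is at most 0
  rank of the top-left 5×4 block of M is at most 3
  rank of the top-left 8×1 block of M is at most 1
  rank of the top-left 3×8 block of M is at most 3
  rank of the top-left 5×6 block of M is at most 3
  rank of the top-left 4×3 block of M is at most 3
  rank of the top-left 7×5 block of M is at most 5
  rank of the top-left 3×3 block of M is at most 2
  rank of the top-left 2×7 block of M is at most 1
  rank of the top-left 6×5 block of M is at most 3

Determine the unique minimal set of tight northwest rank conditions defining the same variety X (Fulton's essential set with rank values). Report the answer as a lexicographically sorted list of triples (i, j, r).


The tightest implied rank at each (i,j), from the 22 conditions:

  row 1: 0  1  1  1  1  1  1  1  1
  row 2: 0  1  1  1  1  1  1  1  2
  row 3: 1  2  2  2  2  2  2  2  3
  row 4: 1  2  3  3  3  3  3  3  4
  row 5: 1  2  3  3  3  3  4  4  5
  row 6: 1  2  3  3  3  4  5  5  6
  row 7: 1  2  3  3  4  5  6  6  7
  row 8: 1  2  3  3  4  5  6  7  8
  row 9: 1  2  3  4  5  6  7  8  9

reading off 1-entries of Δ²R: w = (2, 9, 1, 3, 7, 6, 5, 8, 4).

Rothe diagram D(w) (15 cells), 5 SE-corners (essential conditions):

[(2, 1, 0), (2, 8, 1), (5, 6, 3), (6, 5, 3), (8, 4, 3)]


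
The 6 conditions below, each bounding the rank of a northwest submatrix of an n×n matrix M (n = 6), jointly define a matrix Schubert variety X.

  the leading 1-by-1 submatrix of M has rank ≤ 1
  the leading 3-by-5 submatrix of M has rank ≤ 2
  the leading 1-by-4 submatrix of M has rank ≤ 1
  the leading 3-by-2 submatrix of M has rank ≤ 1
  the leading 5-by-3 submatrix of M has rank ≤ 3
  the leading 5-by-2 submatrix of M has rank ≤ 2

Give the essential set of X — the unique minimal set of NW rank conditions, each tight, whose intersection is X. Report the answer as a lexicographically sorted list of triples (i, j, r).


Propagating the 6 rank bounds to every northwest block:

  1 1 1 1 1 1
  1 1 2 2 2 2
  1 1 2 2 2 3
  1 2 3 3 3 4
  1 2 3 4 4 5
  1 2 3 4 5 6

second differences of R give the permutation w = (1, 3, 6, 2, 4, 5).

ℓ(w)=4; the 2 essential cells (i,j,r):

[(3, 2, 1), (3, 5, 2)]


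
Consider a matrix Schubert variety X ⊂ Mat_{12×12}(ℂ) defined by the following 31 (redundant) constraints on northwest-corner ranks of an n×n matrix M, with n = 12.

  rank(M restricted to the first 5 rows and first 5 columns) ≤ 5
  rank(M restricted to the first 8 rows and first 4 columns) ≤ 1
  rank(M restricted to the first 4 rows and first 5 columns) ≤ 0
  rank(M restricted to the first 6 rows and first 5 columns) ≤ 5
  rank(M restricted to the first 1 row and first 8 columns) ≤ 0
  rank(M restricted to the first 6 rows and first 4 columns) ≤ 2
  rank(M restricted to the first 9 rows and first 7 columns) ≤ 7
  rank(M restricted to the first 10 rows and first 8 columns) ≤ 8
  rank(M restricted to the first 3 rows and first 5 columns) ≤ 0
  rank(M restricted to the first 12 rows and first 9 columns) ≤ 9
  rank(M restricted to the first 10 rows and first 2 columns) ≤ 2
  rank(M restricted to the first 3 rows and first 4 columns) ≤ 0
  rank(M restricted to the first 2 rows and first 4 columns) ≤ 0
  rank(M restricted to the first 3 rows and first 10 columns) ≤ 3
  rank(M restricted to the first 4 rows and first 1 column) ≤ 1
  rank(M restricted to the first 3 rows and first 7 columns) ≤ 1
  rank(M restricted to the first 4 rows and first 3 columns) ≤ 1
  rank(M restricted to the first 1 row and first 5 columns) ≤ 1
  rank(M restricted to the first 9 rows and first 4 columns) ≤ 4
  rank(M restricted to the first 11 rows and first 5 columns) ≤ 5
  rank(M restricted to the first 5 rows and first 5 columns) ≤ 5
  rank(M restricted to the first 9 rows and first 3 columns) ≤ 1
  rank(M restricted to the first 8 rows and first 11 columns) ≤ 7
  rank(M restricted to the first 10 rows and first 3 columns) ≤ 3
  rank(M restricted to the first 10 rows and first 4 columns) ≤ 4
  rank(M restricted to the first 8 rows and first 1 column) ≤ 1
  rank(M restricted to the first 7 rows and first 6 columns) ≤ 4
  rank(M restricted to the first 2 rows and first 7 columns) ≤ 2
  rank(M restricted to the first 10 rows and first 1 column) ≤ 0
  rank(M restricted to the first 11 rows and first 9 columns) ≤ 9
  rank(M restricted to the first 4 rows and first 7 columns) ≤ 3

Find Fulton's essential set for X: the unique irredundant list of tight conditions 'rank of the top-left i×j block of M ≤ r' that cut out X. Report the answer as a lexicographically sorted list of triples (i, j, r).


Propagating the 31 rank bounds to every northwest block:

  0 | 0 | 0 | 0 | 0 | 0 | 0 | 0 | 1 | 1 | 1 | 1
  0 | 0 | 0 | 0 | 0 | 1 | 1 | 1 | 2 | 2 | 2 | 2
  0 | 0 | 0 | 0 | 0 | 1 | 1 | 2 | 3 | 3 | 3 | 3
  0 | 0 | 0 | 0 | 0 | 1 | 2 | 3 | 4 | 4 | 4 | 4
  0 | 1 | 1 | 1 | 1 | 2 | 3 | 4 | 5 | 5 | 5 | 5
  0 | 1 | 1 | 1 | 2 | 3 | 4 | 5 | 6 | 6 | 6 | 6
  0 | 1 | 1 | 1 | 2 | 3 | 4 | 5 | 6 | 7 | 7 | 7
  0 | 1 | 1 | 1 | 2 | 3 | 4 | 5 | 6 | 7 | 7 | 8
  0 | 1 | 1 | 2 | 3 | 4 | 5 | 6 | 7 | 8 | 8 | 9
  0 | 1 | 2 | 3 | 4 | 5 | 6 | 7 | 8 | 9 | 9 | 10
  1 | 2 | 3 | 4 | 5 | 6 | 7 | 8 | 9 | 10 | 10 | 11
  1 | 2 | 3 | 4 | 5 | 6 | 7 | 8 | 9 | 10 | 11 | 12

second differences of R give the permutation w = (9, 6, 8, 7, 2, 5, 10, 12, 4, 3, 1, 11).

Fulton essential set (7 of the 38 Rothe cells):

[(1, 8, 0), (3, 7, 1), (4, 5, 0), (8, 4, 1), (8, 11, 7), (9, 3, 1), (10, 1, 0)]


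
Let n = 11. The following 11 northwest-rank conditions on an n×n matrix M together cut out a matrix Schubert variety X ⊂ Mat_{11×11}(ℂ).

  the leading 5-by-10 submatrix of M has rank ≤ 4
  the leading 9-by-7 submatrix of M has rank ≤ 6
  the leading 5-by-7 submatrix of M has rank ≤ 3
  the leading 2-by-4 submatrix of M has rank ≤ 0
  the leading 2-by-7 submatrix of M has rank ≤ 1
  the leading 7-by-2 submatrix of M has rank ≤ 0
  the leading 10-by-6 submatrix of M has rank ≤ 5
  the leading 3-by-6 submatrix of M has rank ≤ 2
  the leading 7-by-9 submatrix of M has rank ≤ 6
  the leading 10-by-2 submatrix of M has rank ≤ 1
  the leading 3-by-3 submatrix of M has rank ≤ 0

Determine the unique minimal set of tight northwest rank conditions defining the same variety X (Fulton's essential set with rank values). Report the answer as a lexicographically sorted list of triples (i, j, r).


Rank table r_w(11×11) implied by the 11 constraints:

  0, 0, 0, 0, 1, 1, 1, 1, 1, 1, 1
  0, 0, 0, 0, 1, 1, 1, 2, 2, 2, 2
  0, 0, 0, 1, 2, 2, 2, 3, 3, 3, 3
  0, 0, 1, 2, 3, 3, 3, 4, 4, 4, 4
  0, 0, 1, 2, 3, 3, 3, 4, 4, 4, 5
  0, 0, 1, 2, 3, 4, 4, 5, 5, 5, 6
  0, 0, 1, 2, 3, 4, 5, 6, 6, 6, 7
  1, 1, 2, 3, 4, 5, 6, 7, 7, 7, 8
  1, 1, 2, 3, 4, 5, 6, 7, 8, 8, 9
  1, 1, 2, 3, 4, 5, 6, 7, 8, 9, 10
  1, 2, 3, 4, 5, 6, 7, 8, 9, 10, 11

second differences of R give the permutation w = (5, 8, 4, 3, 11, 6, 7, 1, 9, 10, 2).

7 SE-corners of the 27-cell Rothe diagram give Ess(w):

[(2, 4, 0), (2, 7, 1), (3, 3, 0), (5, 7, 3), (5, 10, 4), (7, 2, 0), (10, 2, 1)]


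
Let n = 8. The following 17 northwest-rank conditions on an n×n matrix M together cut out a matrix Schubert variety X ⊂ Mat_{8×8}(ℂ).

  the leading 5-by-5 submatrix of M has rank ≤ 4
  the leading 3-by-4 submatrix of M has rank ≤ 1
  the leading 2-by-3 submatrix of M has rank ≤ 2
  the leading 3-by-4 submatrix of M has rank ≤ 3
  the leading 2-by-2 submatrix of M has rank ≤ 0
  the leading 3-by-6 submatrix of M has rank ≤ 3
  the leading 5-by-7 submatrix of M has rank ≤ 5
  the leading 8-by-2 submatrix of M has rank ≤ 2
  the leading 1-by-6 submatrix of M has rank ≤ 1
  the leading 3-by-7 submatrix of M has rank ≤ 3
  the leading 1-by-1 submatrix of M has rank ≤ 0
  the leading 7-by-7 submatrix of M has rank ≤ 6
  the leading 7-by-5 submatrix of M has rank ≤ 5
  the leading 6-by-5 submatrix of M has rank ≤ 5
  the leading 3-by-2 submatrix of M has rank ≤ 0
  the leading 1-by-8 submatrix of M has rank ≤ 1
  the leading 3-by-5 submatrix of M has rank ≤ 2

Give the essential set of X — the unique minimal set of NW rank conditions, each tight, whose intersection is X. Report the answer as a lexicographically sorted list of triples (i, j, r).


Computing R[i][j] = min implied NW-rank bound (n=8, 17 conditions):

  i=1: 0 0 1 1 1 1 1 1
  i=2: 0 0 1 1 2 2 2 2
  i=3: 0 0 1 1 2 3 3 3
  i=4: 1 1 2 2 3 4 4 4
  i=5: 1 2 3 3 4 5 5 5
  i=6: 1 2 3 4 5 6 6 6
  i=7: 1 2 3 4 5 6 6 7
  i=8: 1 2 3 4 5 6 7 8

giving w = (3, 5, 6, 1, 2, 4, 8, 7) via Δ²R.

|D(w)|=9, |Ess(w)|=3:

[(3, 2, 0), (3, 4, 1), (7, 7, 6)]


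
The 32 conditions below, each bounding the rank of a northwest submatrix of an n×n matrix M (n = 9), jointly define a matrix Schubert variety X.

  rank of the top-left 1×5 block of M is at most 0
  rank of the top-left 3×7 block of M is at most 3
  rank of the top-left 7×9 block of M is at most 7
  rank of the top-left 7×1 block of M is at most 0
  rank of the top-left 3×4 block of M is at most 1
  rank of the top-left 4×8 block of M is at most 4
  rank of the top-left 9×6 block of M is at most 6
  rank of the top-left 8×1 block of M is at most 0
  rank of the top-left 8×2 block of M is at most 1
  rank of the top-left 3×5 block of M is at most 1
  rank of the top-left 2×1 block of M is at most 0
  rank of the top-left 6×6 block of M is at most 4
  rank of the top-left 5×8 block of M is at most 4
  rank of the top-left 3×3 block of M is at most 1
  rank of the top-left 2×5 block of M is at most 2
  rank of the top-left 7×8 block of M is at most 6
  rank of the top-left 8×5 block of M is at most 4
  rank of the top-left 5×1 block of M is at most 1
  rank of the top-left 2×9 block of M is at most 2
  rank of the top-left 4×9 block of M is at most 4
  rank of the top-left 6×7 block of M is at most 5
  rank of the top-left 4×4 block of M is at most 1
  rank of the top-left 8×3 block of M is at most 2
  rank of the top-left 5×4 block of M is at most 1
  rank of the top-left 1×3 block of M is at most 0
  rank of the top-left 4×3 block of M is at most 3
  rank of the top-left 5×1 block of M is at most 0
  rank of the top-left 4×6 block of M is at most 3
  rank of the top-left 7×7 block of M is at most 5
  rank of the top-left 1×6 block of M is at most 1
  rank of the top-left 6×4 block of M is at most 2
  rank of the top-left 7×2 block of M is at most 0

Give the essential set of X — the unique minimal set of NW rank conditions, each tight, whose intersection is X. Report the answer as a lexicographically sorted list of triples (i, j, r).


Rank table r_w(9×9) implied by the 32 constraints:

  R[1]: 0 0 0 0 0 1 1 1 1
  R[2]: 0 0 1 1 1 2 2 2 2
  R[3]: 0 0 1 1 1 2 3 3 3
  R[4]: 0 0 1 1 2 3 4 4 4
  R[5]: 0 0 1 1 2 3 4 4 5
  R[6]: 0 0 1 2 3 4 5 5 6
  R[7]: 0 0 1 2 3 4 5 6 7
  R[8]: 0 1 2 3 4 5 6 7 8
  R[9]: 1 2 3 4 5 6 7 8 9

second differences of R give the permutation w = (6, 3, 7, 5, 9, 4, 8, 2, 1).

Fulton essential set (6 of the 23 Rothe cells):

[(1, 5, 0), (3, 5, 1), (5, 4, 1), (5, 8, 4), (7, 2, 0), (8, 1, 0)]


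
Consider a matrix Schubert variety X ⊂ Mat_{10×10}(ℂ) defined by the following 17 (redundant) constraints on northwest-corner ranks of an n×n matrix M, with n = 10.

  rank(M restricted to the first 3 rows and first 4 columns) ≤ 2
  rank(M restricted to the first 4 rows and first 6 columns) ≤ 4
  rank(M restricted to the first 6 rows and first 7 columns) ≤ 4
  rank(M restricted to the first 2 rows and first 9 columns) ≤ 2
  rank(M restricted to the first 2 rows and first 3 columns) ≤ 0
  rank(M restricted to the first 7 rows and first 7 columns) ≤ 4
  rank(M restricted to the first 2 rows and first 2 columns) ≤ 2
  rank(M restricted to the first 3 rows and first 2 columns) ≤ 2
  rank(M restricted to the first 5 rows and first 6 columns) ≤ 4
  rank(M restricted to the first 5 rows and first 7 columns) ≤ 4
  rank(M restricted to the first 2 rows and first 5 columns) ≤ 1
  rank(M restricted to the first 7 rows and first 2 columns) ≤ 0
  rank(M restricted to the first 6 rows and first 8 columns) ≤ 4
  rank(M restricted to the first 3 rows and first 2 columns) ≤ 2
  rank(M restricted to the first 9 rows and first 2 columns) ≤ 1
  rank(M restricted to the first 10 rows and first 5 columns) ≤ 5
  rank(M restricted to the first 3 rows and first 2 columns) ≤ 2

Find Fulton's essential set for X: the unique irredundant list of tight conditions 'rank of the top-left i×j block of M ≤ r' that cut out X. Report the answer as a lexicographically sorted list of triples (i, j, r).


Reconstructing r_w from the 17 given conditions:

  i=1: 0, 0, 0, 1, 1, 1, 1, 1, 1, 1
  i=2: 0, 0, 0, 1, 1, 2, 2, 2, 2, 2
  i=3: 0, 0, 1, 2, 2, 3, 3, 3, 3, 3
  i=4: 0, 0, 1, 2, 3, 4, 4, 4, 4, 4
  i=5: 0, 0, 1, 2, 3, 4, 4, 4, 5, 5
  i=6: 0, 0, 1, 2, 3, 4, 4, 4, 5, 6
  i=7: 0, 0, 1, 2, 3, 4, 4, 5, 6, 7
  i=8: 1, 1, 2, 3, 4, 5, 5, 6, 7, 8
  i=9: 1, 1, 2, 3, 4, 5, 6, 7, 8, 9
  i=10: 1, 2, 3, 4, 5, 6, 7, 8, 9, 10

the unique w with this rank table is (4, 6, 3, 5, 9, 10, 8, 1, 7, 2).

|D(w)|=23, |Ess(w)|=6:

[(2, 3, 0), (2, 5, 1), (6, 8, 4), (7, 2, 0), (7, 7, 4), (9, 2, 1)]


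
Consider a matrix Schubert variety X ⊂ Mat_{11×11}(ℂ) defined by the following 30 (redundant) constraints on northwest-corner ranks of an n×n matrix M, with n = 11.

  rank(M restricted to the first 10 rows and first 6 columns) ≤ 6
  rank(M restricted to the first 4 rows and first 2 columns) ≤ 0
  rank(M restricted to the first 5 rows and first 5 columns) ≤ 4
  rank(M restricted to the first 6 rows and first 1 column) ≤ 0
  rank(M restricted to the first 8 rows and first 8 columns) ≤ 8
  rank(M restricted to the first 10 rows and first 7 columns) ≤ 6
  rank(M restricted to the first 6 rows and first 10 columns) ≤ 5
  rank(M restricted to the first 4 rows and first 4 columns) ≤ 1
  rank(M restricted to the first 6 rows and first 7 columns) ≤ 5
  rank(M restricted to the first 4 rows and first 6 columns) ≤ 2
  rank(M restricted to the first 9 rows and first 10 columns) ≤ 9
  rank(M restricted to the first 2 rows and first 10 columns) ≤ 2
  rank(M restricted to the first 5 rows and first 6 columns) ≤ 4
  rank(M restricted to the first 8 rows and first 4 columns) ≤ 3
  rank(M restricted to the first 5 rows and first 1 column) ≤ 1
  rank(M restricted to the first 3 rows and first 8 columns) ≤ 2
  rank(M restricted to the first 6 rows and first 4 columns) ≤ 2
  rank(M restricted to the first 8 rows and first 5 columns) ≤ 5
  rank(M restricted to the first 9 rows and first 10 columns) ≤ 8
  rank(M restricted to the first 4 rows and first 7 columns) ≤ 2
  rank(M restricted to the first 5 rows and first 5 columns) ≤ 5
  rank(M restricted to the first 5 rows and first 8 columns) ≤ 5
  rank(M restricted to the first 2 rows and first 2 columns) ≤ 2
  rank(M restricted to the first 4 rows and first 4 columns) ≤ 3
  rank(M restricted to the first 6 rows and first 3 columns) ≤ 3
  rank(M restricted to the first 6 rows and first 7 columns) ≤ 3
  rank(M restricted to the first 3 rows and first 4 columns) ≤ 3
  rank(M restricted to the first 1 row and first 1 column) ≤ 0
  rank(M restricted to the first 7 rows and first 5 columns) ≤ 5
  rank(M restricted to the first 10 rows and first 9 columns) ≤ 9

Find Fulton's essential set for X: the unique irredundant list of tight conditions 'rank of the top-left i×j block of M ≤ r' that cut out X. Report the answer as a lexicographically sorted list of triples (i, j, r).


Rank table r_w(11×11) implied by the 30 constraints:

  0, 0, 1, 1, 1, 1, 1, 1, 1, 1, 1
  0, 0, 1, 1, 2, 2, 2, 2, 2, 2, 2
  0, 0, 1, 1, 2, 2, 2, 2, 3, 3, 3
  0, 0, 1, 1, 2, 2, 2, 3, 4, 4, 4
  0, 1, 2, 2, 3, 3, 3, 4, 5, 5, 5
  0, 1, 2, 2, 3, 3, 3, 4, 5, 5, 6
  1, 2, 3, 3, 4, 4, 4, 5, 6, 6, 7
  1, 2, 3, 3, 4, 5, 5, 6, 7, 7, 8
  1, 2, 3, 4, 5, 6, 6, 7, 8, 8, 9
  1, 2, 3, 4, 5, 6, 6, 7, 8, 9, 10
  1, 2, 3, 4, 5, 6, 7, 8, 9, 10, 11

hence w(1..11) = (3, 5, 9, 8, 2, 11, 1, 6, 4, 10, 7).

ℓ(w)=24; the 10 essential cells (i,j,r):

[(3, 8, 2), (4, 2, 0), (4, 4, 1), (4, 7, 2), (6, 1, 0), (6, 4, 2), (6, 7, 3), (6, 10, 5), (8, 4, 3), (10, 7, 6)]


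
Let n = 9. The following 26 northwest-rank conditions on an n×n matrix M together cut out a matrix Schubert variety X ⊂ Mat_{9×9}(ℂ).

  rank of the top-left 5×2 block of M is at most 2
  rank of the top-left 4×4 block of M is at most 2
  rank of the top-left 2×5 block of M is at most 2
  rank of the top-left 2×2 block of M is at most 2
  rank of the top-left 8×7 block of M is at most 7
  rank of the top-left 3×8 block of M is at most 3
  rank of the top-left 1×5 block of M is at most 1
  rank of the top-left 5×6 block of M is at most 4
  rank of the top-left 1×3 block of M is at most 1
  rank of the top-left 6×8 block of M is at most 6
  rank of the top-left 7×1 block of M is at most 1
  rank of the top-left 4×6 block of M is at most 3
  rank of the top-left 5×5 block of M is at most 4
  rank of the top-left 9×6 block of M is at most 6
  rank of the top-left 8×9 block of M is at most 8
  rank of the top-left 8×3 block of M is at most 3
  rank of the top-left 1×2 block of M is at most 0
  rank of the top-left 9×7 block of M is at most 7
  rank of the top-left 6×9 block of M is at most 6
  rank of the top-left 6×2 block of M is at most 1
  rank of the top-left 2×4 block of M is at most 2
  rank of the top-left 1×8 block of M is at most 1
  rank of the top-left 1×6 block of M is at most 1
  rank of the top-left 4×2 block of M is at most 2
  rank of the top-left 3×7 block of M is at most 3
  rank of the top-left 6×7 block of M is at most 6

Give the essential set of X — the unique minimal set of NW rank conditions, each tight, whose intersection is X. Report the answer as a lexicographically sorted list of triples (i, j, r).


The tightest implied rank at each (i,j), from the 26 conditions:

  0 0 1 1 1 1 1 1 1
  1 1 2 2 2 2 2 2 2
  1 1 2 2 3 3 3 3 3
  1 1 2 2 3 3 4 4 4
  1 1 2 3 4 4 5 5 5
  1 1 2 3 4 5 6 6 6
  1 2 3 4 5 6 7 7 7
  1 2 3 4 5 6 7 8 8
  1 2 3 4 5 6 7 8 9

second differences of R give the permutation w = (3, 1, 5, 7, 4, 6, 2, 8, 9).

D(w) has 9 cells with 4 SE-corners; essential set:

[(1, 2, 0), (4, 4, 2), (4, 6, 3), (6, 2, 1)]


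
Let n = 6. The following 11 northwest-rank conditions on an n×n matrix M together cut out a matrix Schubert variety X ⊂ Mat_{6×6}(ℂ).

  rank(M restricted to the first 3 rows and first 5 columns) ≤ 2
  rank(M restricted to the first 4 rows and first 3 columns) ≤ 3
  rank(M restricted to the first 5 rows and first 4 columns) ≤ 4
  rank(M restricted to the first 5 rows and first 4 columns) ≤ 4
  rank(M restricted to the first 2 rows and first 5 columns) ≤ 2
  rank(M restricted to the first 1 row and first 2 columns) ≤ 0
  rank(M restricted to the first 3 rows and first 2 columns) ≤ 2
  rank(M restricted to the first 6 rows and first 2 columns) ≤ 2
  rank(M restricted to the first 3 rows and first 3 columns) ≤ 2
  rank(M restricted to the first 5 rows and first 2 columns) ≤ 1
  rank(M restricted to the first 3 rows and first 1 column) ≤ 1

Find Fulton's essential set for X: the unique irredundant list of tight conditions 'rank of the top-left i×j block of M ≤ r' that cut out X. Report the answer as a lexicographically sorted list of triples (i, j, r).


Reconstructing r_w from the 11 given conditions:

  R[1]: 0 | 0 | 1 | 1 | 1 | 1
  R[2]: 1 | 1 | 2 | 2 | 2 | 2
  R[3]: 1 | 1 | 2 | 2 | 2 | 3
  R[4]: 1 | 1 | 2 | 3 | 3 | 4
  R[5]: 1 | 1 | 2 | 3 | 4 | 5
  R[6]: 1 | 2 | 3 | 4 | 5 | 6

second differences of R give the permutation w = (3, 1, 6, 4, 5, 2).

Fulton essential set (3 of the 7 Rothe cells):

[(1, 2, 0), (3, 5, 2), (5, 2, 1)]


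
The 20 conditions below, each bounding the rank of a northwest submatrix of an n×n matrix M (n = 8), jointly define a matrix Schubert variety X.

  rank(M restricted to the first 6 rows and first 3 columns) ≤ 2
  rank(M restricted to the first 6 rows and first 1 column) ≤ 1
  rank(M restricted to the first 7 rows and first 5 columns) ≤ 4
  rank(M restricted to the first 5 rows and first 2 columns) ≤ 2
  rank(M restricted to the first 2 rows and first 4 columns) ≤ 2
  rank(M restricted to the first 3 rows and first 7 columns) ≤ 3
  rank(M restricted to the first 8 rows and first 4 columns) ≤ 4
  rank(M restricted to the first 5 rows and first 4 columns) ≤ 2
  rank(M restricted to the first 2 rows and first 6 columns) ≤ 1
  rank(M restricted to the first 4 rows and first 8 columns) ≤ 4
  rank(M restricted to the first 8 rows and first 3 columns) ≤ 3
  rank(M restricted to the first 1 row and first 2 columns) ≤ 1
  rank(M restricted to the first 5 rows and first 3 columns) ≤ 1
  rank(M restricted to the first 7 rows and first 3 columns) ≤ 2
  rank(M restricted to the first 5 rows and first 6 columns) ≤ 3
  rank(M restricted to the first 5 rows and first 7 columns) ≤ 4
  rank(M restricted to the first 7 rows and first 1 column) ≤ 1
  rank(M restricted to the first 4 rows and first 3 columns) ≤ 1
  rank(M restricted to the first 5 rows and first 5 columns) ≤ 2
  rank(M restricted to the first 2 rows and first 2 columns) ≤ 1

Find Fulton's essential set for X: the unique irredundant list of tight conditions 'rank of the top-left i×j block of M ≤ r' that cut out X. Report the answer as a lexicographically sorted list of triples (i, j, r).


Rank table r_w(8×8) implied by the 20 constraints:

  i=1: 1  1  1  1  1  1  1  1
  i=2: 1  1  1  1  1  1  2  2
  i=3: 1  1  1  2  2  2  3  3
  i=4: 1  1  1  2  2  3  4  4
  i=5: 1  1  1  2  2  3  4  5
  i=6: 1  2  2  3  3  4  5  6
  i=7: 1  2  2  3  4  5  6  7
  i=8: 1  2  3  4  5  6  7  8

the unique w with this rank table is (1, 7, 4, 6, 8, 2, 5, 3).

ℓ(w)=14; the 4 essential cells (i,j,r):

[(2, 6, 1), (5, 3, 1), (5, 5, 2), (7, 3, 2)]


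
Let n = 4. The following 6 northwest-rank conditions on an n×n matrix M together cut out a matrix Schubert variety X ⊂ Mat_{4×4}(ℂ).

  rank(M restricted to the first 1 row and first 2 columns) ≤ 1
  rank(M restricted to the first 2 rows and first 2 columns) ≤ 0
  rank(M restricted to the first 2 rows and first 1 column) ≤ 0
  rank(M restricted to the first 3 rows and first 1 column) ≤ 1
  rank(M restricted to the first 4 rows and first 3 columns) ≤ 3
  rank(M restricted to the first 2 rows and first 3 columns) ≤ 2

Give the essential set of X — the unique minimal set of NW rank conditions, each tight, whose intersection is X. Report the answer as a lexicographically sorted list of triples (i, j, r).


Computing R[i][j] = min implied NW-rank bound (n=4, 6 conditions):

  0 0 1 1
  0 0 1 2
  1 1 2 3
  1 2 3 4

second differences of R give the permutation w = (3, 4, 1, 2).

1 SE-corner of the 4-cell Rothe diagram gives Ess(w):

[(2, 2, 0)]


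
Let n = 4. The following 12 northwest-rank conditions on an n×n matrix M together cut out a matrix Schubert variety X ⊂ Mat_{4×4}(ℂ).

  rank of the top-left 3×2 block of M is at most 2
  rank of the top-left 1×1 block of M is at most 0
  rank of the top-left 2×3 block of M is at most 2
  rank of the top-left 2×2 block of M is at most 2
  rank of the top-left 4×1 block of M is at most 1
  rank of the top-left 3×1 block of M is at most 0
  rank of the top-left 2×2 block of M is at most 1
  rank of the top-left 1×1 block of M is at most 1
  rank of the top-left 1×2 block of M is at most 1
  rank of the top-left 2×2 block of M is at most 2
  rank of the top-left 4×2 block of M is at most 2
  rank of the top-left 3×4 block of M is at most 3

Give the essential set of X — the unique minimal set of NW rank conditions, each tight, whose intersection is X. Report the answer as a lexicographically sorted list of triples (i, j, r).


The tightest implied rank at each (i,j), from the 12 conditions:

  0  1  1  1
  0  1  2  2
  0  1  2  3
  1  2  3  4

reading off 1-entries of Δ²R: w = (2, 3, 4, 1).

1 SE-corner of the 3-cell Rothe diagram gives Ess(w):

[(3, 1, 0)]


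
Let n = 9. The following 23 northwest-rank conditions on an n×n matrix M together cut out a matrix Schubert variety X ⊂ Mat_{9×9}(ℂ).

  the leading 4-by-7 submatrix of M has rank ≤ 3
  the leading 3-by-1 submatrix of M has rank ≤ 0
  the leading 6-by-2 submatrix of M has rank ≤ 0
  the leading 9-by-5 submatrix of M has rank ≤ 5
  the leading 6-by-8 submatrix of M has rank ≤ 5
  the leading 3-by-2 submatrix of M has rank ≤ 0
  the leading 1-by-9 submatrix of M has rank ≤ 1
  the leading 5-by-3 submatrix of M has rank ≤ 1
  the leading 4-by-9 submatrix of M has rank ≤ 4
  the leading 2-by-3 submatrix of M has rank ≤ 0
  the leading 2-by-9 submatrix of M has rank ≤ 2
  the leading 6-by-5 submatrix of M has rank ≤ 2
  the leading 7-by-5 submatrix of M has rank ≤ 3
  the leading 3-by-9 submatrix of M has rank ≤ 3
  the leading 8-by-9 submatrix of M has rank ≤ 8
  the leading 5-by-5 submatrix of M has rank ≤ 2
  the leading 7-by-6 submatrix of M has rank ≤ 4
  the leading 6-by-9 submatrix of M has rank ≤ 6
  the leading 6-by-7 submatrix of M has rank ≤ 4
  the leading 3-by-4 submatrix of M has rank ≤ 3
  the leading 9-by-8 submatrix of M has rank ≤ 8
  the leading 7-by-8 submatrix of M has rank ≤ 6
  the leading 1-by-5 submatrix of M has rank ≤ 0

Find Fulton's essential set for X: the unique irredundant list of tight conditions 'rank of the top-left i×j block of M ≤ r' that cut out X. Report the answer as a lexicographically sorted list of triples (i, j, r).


The tightest implied rank at each (i,j), from the 23 conditions:

  i=1: 0, 0, 0, 0, 0, 1, 1, 1, 1
  i=2: 0, 0, 0, 1, 1, 2, 2, 2, 2
  i=3: 0, 0, 1, 2, 2, 3, 3, 3, 3
  i=4: 0, 0, 1, 2, 2, 3, 3, 4, 4
  i=5: 0, 0, 1, 2, 2, 3, 4, 5, 5
  i=6: 0, 0, 1, 2, 2, 3, 4, 5, 6
  i=7: 1, 1, 2, 3, 3, 4, 5, 6, 7
  i=8: 1, 2, 3, 4, 4, 5, 6, 7, 8
  i=9: 1, 2, 3, 4, 5, 6, 7, 8, 9

so w = (6, 4, 3, 8, 7, 9, 1, 2, 5).

D(w) has 20 cells with 5 SE-corners; essential set:

[(1, 5, 0), (2, 3, 0), (4, 7, 3), (6, 2, 0), (6, 5, 2)]
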